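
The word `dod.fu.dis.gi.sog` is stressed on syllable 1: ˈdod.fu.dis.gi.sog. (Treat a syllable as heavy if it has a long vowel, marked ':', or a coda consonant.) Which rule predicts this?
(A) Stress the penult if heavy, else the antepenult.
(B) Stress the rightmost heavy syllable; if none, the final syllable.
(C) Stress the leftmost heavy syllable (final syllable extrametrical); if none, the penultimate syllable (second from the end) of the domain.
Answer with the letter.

Rule A → syllable 3 (observed: 1).
Rule B → syllable 5 (observed: 1).
Rule C → syllable 1 ✓.

C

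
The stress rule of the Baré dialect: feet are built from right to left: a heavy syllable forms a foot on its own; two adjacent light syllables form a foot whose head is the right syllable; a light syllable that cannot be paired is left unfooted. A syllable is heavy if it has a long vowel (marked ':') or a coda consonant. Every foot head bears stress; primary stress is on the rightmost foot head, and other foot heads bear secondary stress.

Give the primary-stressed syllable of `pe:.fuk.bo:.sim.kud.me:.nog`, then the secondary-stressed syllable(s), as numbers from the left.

Weights: 1 pe: H, 2 fuk H, 3 bo: H, 4 sim H, 5 kud H, 6 me: H, 7 nog H.
Parse right to left (heavy = foot alone; LL = one foot; stranded L unfooted): (ˈpe:) (ˈfuk) (ˈbo:) (ˈsim) (ˈkud) (ˈme:) (ˈnog).
Foot heads: 1, 2, 3, 4, 5, 6, 7.
Primary stress on the rightmost head = syllable 7.
Secondary stress on 1, 2, 3, 4, 5, 6: ˌpe:.ˌfuk.ˌbo:.ˌsim.ˌkud.ˌme:.ˈnog.

primary 7, secondary 1, 2, 3, 4, 5, 6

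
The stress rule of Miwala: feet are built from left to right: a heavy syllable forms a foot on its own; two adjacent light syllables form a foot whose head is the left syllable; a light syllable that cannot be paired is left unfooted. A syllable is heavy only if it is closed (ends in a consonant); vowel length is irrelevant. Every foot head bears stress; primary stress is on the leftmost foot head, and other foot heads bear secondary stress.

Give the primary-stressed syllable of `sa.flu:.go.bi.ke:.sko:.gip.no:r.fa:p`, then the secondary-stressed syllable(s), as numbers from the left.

primary 1, secondary 3, 5, 7, 8, 9

Weights: 1 sa L, 2 flu: L, 3 go L, 4 bi L, 5 ke: L, 6 sko: L, 7 gip H, 8 no:r H, 9 fa:p H.
Parse left to right (heavy = foot alone; LL = one foot; stranded L unfooted): (ˈsa.flu:) (ˈgo.bi) (ˈke:.sko:) (ˈgip) (ˈno:r) (ˈfa:p).
Foot heads: 1, 3, 5, 7, 8, 9.
Primary stress on the leftmost head = syllable 1.
Secondary stress on 3, 5, 7, 8, 9: ˈsa.flu:.ˌgo.bi.ˌke:.sko:.ˌgip.ˌno:r.ˌfa:p.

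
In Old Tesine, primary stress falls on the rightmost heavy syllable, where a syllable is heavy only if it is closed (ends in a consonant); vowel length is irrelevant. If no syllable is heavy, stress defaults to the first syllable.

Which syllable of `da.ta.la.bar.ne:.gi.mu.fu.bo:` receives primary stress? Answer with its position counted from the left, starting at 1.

Weights: 1 da L, 2 ta L, 3 la L, 4 bar H, 5 ne: L, 6 gi L, 7 mu L, 8 fu L, 9 bo: L.
Heavy syllables in the domain: 4. The rightmost is syllable 4 (bar).
Primary stress: syllable 4 → da.ta.la.ˈbar.ne:.gi.mu.fu.bo:.

4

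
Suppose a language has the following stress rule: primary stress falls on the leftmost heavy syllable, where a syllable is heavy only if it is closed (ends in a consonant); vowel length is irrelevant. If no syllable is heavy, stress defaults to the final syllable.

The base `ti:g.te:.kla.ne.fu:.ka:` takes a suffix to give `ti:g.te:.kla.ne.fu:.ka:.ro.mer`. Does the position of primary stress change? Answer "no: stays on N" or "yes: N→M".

no: stays on 1

Base `ti:g.te:.kla.ne.fu:.ka:` (6 syllables):
  Weights: 1 ti:g H, 2 te: L, 3 kla L, 4 ne L, 5 fu: L, 6 ka: L.
  Heavy syllables in the domain: 1. The leftmost is syllable 1 (ti:g).
  → primary stress on syllable 1.
Suffixed `ti:g.te:.kla.ne.fu:.ka:.ro.mer` (8 syllables):
  Weights: 1 ti:g H, 2 te: L, 3 kla L, 4 ne L, 5 fu: L, 6 ka: L, 7 ro L, 8 mer H.
  Heavy syllables in the domain: 1, 8. The leftmost is syllable 1 (ti:g).
  → primary stress on syllable 1.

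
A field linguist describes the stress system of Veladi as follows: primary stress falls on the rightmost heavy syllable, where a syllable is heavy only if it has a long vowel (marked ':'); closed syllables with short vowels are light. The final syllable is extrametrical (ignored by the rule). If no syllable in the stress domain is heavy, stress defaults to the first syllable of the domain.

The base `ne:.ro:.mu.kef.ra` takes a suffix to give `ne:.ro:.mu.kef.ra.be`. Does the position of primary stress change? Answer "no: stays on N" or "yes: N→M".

Base `ne:.ro:.mu.kef.ra` (5 syllables):
  The final syllable (5, ra) is extrametrical; the stress domain is syllables 1–4.
  Weights: 1 ne: H, 2 ro: H, 3 mu L, 4 kef L.
  Heavy syllables in the domain: 1, 2. The rightmost is syllable 2 (ro:).
  → primary stress on syllable 2.
Suffixed `ne:.ro:.mu.kef.ra.be` (6 syllables):
  The final syllable (6, be) is extrametrical; the stress domain is syllables 1–5.
  Weights: 1 ne: H, 2 ro: H, 3 mu L, 4 kef L, 5 ra L.
  Heavy syllables in the domain: 1, 2. The rightmost is syllable 2 (ro:).
  → primary stress on syllable 2.

no: stays on 2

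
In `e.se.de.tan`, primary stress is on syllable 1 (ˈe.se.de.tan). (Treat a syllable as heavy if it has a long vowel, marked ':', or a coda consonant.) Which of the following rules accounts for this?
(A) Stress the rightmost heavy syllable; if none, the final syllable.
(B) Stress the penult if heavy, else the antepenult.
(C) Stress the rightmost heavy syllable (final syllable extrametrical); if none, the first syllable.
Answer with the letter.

C

Rule A → syllable 4 (observed: 1).
Rule B → syllable 2 (observed: 1).
Rule C → syllable 1 ✓.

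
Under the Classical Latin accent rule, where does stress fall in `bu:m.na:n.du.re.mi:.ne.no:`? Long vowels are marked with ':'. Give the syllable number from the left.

5

Classical Latin: stress the penult if heavy (long vowel or closed), else the antepenult.
Weights: 5 mi: H, 6 ne L, 7 no: H.
The penult (syllable 6, ne) is light, so stress falls on the antepenult (syllable 5, mi:).
Stress on syllable 5: bu:m.na:n.du.re.ˈmi:.ne.no:.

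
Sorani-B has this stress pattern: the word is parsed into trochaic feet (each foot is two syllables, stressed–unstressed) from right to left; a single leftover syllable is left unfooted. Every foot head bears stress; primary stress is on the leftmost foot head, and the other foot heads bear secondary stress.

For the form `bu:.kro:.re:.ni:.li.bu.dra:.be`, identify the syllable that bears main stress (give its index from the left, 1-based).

1

Parse right to left into trochaic (ˈσσ) feet: (ˈbu:.kro:) (ˈre:.ni:) (ˈli.bu) (ˈdra:.be).
Foot heads (stressed positions): 1, 3, 5, 7.
End Rule Leftmost: primary stress on the leftmost head = syllable 1.
Primary stress: syllable 1 → ˈbu:.kro:.re:.ni:.li.bu.dra:.be.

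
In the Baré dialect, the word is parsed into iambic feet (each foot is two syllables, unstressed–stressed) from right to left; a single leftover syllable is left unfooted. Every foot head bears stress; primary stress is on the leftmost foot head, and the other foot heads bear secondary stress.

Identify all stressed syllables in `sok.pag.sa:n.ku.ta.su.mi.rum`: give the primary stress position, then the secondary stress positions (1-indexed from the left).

primary 2, secondary 4, 6, 8

Parse right to left into iambic (σˈσ) feet: (sok.ˈpag) (sa:n.ˈku) (ta.ˈsu) (mi.ˈrum).
Foot heads (stressed positions): 2, 4, 6, 8.
End Rule Leftmost: primary stress on the leftmost head = syllable 2.
Secondary stress on 4, 6, 8: sok.ˈpag.sa:n.ˌku.ta.ˌsu.mi.ˌrum.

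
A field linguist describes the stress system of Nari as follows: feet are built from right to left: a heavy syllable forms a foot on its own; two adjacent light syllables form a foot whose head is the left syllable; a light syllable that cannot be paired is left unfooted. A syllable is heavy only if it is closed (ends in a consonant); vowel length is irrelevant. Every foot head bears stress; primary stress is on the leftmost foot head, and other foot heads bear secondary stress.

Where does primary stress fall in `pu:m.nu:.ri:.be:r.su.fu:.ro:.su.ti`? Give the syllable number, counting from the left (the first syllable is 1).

Weights: 1 pu:m H, 2 nu: L, 3 ri: L, 4 be:r H, 5 su L, 6 fu: L, 7 ro: L, 8 su L, 9 ti L.
Parse right to left (heavy = foot alone; LL = one foot; stranded L unfooted): (ˈpu:m) (ˈnu:.ri:) (ˈbe:r) su (ˈfu:.ro:) (ˈsu.ti).
Foot heads: 1, 2, 4, 6, 8.
Primary stress on the leftmost head = syllable 1.
Primary stress: syllable 1 → ˈpu:m.nu:.ri:.be:r.su.fu:.ro:.su.ti.

1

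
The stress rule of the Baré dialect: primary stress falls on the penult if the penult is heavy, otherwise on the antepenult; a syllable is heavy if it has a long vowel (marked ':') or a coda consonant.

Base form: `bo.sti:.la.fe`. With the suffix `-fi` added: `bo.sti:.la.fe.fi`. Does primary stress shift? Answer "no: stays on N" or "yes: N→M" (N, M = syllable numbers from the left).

yes: 2→3

Base `bo.sti:.la.fe` (4 syllables):
  Weights: 2 sti: H, 3 la L, 4 fe L.
  The penult (syllable 3, la) is light, so stress falls on the antepenult (syllable 2, sti:).
  → primary stress on syllable 2.
Suffixed `bo.sti:.la.fe.fi` (5 syllables):
  Weights: 3 la L, 4 fe L, 5 fi L.
  The penult (syllable 4, fe) is light, so stress falls on the antepenult (syllable 3, la).
  → primary stress on syllable 3.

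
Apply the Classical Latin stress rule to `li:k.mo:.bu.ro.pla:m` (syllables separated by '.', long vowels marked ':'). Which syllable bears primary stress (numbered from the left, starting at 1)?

Classical Latin: stress the penult if heavy (long vowel or closed), else the antepenult.
Weights: 3 bu L, 4 ro L, 5 pla:m H.
The penult (syllable 4, ro) is light, so stress falls on the antepenult (syllable 3, bu).
Stress on syllable 3: li:k.mo:.ˈbu.ro.pla:m.

3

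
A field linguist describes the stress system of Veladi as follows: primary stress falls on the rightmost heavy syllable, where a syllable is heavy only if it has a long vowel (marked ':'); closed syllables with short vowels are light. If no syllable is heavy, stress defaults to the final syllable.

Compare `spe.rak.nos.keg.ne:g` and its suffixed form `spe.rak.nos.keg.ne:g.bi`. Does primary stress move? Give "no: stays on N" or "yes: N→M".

no: stays on 5

Base `spe.rak.nos.keg.ne:g` (5 syllables):
  Weights: 1 spe L, 2 rak L, 3 nos L, 4 keg L, 5 ne:g H.
  Heavy syllables in the domain: 5. The rightmost is syllable 5 (ne:g).
  → primary stress on syllable 5.
Suffixed `spe.rak.nos.keg.ne:g.bi` (6 syllables):
  Weights: 1 spe L, 2 rak L, 3 nos L, 4 keg L, 5 ne:g H, 6 bi L.
  Heavy syllables in the domain: 5. The rightmost is syllable 5 (ne:g).
  → primary stress on syllable 5.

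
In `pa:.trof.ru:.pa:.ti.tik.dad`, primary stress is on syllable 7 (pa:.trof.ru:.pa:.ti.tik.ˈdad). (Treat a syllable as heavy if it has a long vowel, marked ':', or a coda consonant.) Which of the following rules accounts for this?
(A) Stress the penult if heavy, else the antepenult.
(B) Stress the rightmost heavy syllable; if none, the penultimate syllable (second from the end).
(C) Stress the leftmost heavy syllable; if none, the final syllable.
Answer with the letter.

B

Rule A → syllable 6 (observed: 7).
Rule B → syllable 7 ✓.
Rule C → syllable 1 (observed: 7).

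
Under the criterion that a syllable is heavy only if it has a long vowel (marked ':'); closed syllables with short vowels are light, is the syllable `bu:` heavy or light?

heavy

`bu:`: long vowel, open (no coda). Long vowel → heavy.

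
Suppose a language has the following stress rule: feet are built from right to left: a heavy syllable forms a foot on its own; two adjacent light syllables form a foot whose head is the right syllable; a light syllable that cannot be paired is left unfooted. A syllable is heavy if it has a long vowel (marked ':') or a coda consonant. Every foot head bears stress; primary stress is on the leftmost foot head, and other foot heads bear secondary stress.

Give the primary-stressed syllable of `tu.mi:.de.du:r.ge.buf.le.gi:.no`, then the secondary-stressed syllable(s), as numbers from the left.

primary 2, secondary 4, 6, 8

Weights: 1 tu L, 2 mi: H, 3 de L, 4 du:r H, 5 ge L, 6 buf H, 7 le L, 8 gi: H, 9 no L.
Parse right to left (heavy = foot alone; LL = one foot; stranded L unfooted): tu (ˈmi:) de (ˈdu:r) ge (ˈbuf) le (ˈgi:) no.
Foot heads: 2, 4, 6, 8.
Primary stress on the leftmost head = syllable 2.
Secondary stress on 4, 6, 8: tu.ˈmi:.de.ˌdu:r.ge.ˌbuf.le.ˌgi:.no.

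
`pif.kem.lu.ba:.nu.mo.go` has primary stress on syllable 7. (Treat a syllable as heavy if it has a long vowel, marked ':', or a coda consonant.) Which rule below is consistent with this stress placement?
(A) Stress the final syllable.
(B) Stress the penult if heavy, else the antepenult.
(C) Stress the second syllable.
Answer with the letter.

A

Rule A → syllable 7 ✓.
Rule B → syllable 5 (observed: 7).
Rule C → syllable 2 (observed: 7).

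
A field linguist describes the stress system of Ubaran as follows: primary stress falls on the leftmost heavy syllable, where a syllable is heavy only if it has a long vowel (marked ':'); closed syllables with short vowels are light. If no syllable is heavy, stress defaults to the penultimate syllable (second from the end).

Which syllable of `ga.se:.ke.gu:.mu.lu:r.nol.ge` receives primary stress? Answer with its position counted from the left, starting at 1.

2

Weights: 1 ga L, 2 se: H, 3 ke L, 4 gu: H, 5 mu L, 6 lu:r H, 7 nol L, 8 ge L.
Heavy syllables in the domain: 2, 4, 6. The leftmost is syllable 2 (se:).
Primary stress: syllable 2 → ga.ˈse:.ke.gu:.mu.lu:r.nol.ge.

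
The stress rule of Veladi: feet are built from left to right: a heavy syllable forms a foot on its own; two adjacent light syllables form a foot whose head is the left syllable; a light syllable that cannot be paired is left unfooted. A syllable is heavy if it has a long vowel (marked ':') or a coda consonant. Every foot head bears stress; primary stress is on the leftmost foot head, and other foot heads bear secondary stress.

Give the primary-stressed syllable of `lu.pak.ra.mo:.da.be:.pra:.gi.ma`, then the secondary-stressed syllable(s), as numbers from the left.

Weights: 1 lu L, 2 pak H, 3 ra L, 4 mo: H, 5 da L, 6 be: H, 7 pra: H, 8 gi L, 9 ma L.
Parse left to right (heavy = foot alone; LL = one foot; stranded L unfooted): lu (ˈpak) ra (ˈmo:) da (ˈbe:) (ˈpra:) (ˈgi.ma).
Foot heads: 2, 4, 6, 7, 8.
Primary stress on the leftmost head = syllable 2.
Secondary stress on 4, 6, 7, 8: lu.ˈpak.ra.ˌmo:.da.ˌbe:.ˌpra:.ˌgi.ma.

primary 2, secondary 4, 6, 7, 8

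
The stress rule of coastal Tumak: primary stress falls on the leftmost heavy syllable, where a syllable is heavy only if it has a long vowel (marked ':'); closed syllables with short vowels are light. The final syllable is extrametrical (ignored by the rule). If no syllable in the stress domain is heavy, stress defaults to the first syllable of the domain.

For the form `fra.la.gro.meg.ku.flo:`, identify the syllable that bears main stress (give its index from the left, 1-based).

The final syllable (6, flo:) is extrametrical; the stress domain is syllables 1–5.
Weights: 1 fra L, 2 la L, 3 gro L, 4 meg L, 5 ku L.
No heavy syllable in the domain; default to the first syllable of the domain = syllable 1.
Primary stress: syllable 1 → ˈfra.la.gro.meg.ku.flo:.

1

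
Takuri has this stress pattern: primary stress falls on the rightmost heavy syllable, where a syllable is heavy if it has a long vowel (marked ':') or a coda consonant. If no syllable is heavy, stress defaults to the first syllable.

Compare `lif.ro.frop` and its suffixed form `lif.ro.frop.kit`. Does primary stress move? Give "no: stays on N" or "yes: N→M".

yes: 3→4

Base `lif.ro.frop` (3 syllables):
  Weights: 1 lif H, 2 ro L, 3 frop H.
  Heavy syllables in the domain: 1, 3. The rightmost is syllable 3 (frop).
  → primary stress on syllable 3.
Suffixed `lif.ro.frop.kit` (4 syllables):
  Weights: 1 lif H, 2 ro L, 3 frop H, 4 kit H.
  Heavy syllables in the domain: 1, 3, 4. The rightmost is syllable 4 (kit).
  → primary stress on syllable 4.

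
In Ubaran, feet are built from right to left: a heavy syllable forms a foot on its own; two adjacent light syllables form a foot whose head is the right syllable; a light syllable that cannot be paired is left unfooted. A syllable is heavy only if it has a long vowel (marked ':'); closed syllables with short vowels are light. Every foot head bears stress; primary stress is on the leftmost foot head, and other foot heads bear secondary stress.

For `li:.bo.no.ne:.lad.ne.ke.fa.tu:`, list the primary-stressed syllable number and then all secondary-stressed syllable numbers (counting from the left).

primary 1, secondary 3, 4, 6, 8, 9

Weights: 1 li: H, 2 bo L, 3 no L, 4 ne: H, 5 lad L, 6 ne L, 7 ke L, 8 fa L, 9 tu: H.
Parse right to left (heavy = foot alone; LL = one foot; stranded L unfooted): (ˈli:) (bo.ˈno) (ˈne:) (lad.ˈne) (ke.ˈfa) (ˈtu:).
Foot heads: 1, 3, 4, 6, 8, 9.
Primary stress on the leftmost head = syllable 1.
Secondary stress on 3, 4, 6, 8, 9: ˈli:.bo.ˌno.ˌne:.lad.ˌne.ke.ˌfa.ˌtu:.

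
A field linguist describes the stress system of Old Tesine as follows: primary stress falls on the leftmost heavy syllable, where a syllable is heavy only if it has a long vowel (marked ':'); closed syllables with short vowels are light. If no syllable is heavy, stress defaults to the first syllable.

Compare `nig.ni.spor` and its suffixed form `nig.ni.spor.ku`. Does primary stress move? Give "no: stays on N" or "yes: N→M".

no: stays on 1

Base `nig.ni.spor` (3 syllables):
  Weights: 1 nig L, 2 ni L, 3 spor L.
  No heavy syllable in the domain; default to the first syllable = syllable 1.
  → primary stress on syllable 1.
Suffixed `nig.ni.spor.ku` (4 syllables):
  Weights: 1 nig L, 2 ni L, 3 spor L, 4 ku L.
  No heavy syllable in the domain; default to the first syllable = syllable 1.
  → primary stress on syllable 1.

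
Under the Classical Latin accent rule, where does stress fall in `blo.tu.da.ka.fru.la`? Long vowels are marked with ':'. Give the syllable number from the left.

4

Classical Latin: stress the penult if heavy (long vowel or closed), else the antepenult.
Weights: 4 ka L, 5 fru L, 6 la L.
The penult (syllable 5, fru) is light, so stress falls on the antepenult (syllable 4, ka).
Stress on syllable 4: blo.tu.da.ˈka.fru.la.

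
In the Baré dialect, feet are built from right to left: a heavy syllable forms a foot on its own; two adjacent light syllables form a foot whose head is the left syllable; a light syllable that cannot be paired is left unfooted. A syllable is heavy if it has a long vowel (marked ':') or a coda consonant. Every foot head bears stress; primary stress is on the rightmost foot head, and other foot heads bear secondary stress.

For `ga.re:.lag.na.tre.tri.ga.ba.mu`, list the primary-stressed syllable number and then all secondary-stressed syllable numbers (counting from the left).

Weights: 1 ga L, 2 re: H, 3 lag H, 4 na L, 5 tre L, 6 tri L, 7 ga L, 8 ba L, 9 mu L.
Parse right to left (heavy = foot alone; LL = one foot; stranded L unfooted): ga (ˈre:) (ˈlag) (ˈna.tre) (ˈtri.ga) (ˈba.mu).
Foot heads: 2, 3, 4, 6, 8.
Primary stress on the rightmost head = syllable 8.
Secondary stress on 2, 3, 4, 6: ga.ˌre:.ˌlag.ˌna.tre.ˌtri.ga.ˈba.mu.

primary 8, secondary 2, 3, 4, 6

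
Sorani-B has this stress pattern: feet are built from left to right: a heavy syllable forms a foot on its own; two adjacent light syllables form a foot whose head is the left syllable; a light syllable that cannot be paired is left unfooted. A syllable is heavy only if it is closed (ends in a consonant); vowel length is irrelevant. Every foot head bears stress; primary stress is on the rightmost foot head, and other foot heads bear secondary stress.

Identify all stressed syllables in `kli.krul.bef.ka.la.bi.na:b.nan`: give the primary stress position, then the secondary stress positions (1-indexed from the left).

primary 8, secondary 2, 3, 4, 7

Weights: 1 kli L, 2 krul H, 3 bef H, 4 ka L, 5 la L, 6 bi L, 7 na:b H, 8 nan H.
Parse left to right (heavy = foot alone; LL = one foot; stranded L unfooted): kli (ˈkrul) (ˈbef) (ˈka.la) bi (ˈna:b) (ˈnan).
Foot heads: 2, 3, 4, 7, 8.
Primary stress on the rightmost head = syllable 8.
Secondary stress on 2, 3, 4, 7: kli.ˌkrul.ˌbef.ˌka.la.bi.ˌna:b.ˈnan.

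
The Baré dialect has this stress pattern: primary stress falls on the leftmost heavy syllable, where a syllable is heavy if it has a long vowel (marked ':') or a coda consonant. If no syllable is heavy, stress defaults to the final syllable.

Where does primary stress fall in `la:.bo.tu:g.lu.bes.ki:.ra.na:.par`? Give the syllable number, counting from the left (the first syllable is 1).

1

Weights: 1 la: H, 2 bo L, 3 tu:g H, 4 lu L, 5 bes H, 6 ki: H, 7 ra L, 8 na: H, 9 par H.
Heavy syllables in the domain: 1, 3, 5, 6, 8, 9. The leftmost is syllable 1 (la:).
Primary stress: syllable 1 → ˈla:.bo.tu:g.lu.bes.ki:.ra.na:.par.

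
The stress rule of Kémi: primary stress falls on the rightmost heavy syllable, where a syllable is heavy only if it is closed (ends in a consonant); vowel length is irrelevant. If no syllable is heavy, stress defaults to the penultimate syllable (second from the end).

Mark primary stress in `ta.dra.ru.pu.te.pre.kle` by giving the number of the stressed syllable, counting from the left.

Weights: 1 ta L, 2 dra L, 3 ru L, 4 pu L, 5 te L, 6 pre L, 7 kle L.
No heavy syllable in the domain; default to the penultimate syllable (second from the end) = syllable 6.
Primary stress: syllable 6 → ta.dra.ru.pu.te.ˈpre.kle.

6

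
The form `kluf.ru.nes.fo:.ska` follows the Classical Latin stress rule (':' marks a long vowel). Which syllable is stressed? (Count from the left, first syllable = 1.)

Classical Latin: stress the penult if heavy (long vowel or closed), else the antepenult.
Weights: 3 nes H, 4 fo: H, 5 ska L.
The penult (syllable 4, fo:) is heavy, so it takes stress.
Stress on syllable 4: kluf.ru.nes.ˈfo:.ska.

4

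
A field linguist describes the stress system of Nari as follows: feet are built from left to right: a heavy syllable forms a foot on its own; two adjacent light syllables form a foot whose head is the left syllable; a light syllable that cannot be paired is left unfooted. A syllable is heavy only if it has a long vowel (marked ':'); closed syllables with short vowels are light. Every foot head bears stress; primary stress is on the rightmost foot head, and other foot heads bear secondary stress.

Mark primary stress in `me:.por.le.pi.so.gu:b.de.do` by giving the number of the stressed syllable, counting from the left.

Weights: 1 me: H, 2 por L, 3 le L, 4 pi L, 5 so L, 6 gu:b H, 7 de L, 8 do L.
Parse left to right (heavy = foot alone; LL = one foot; stranded L unfooted): (ˈme:) (ˈpor.le) (ˈpi.so) (ˈgu:b) (ˈde.do).
Foot heads: 1, 2, 4, 6, 7.
Primary stress on the rightmost head = syllable 7.
Primary stress: syllable 7 → me:.por.le.pi.so.gu:b.ˈde.do.

7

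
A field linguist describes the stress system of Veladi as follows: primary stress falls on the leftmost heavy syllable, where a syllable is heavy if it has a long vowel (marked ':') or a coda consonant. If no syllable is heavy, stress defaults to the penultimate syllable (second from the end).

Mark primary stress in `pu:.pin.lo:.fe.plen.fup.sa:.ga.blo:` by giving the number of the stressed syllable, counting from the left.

Weights: 1 pu: H, 2 pin H, 3 lo: H, 4 fe L, 5 plen H, 6 fup H, 7 sa: H, 8 ga L, 9 blo: H.
Heavy syllables in the domain: 1, 2, 3, 5, 6, 7, 9. The leftmost is syllable 1 (pu:).
Primary stress: syllable 1 → ˈpu:.pin.lo:.fe.plen.fup.sa:.ga.blo:.

1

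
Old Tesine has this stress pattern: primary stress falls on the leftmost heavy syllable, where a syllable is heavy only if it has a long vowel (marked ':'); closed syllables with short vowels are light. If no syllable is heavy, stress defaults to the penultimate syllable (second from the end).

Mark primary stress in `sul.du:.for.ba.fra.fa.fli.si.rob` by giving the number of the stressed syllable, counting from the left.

Weights: 1 sul L, 2 du: H, 3 for L, 4 ba L, 5 fra L, 6 fa L, 7 fli L, 8 si L, 9 rob L.
Heavy syllables in the domain: 2. The leftmost is syllable 2 (du:).
Primary stress: syllable 2 → sul.ˈdu:.for.ba.fra.fa.fli.si.rob.

2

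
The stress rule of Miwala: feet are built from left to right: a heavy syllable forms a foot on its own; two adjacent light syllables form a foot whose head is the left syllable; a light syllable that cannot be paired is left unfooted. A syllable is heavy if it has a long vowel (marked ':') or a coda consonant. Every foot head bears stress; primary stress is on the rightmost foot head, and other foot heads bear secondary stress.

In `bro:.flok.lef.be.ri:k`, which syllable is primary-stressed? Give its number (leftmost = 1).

Weights: 1 bro: H, 2 flok H, 3 lef H, 4 be L, 5 ri:k H.
Parse left to right (heavy = foot alone; LL = one foot; stranded L unfooted): (ˈbro:) (ˈflok) (ˈlef) be (ˈri:k).
Foot heads: 1, 2, 3, 5.
Primary stress on the rightmost head = syllable 5.
Primary stress: syllable 5 → bro:.flok.lef.be.ˈri:k.

5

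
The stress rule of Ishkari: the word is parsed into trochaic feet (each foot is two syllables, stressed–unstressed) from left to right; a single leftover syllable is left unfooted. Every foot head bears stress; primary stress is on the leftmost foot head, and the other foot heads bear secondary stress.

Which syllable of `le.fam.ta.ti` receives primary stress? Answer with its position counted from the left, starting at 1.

Parse left to right into trochaic (ˈσσ) feet: (ˈle.fam) (ˈta.ti).
Foot heads (stressed positions): 1, 3.
End Rule Leftmost: primary stress on the leftmost head = syllable 1.
Primary stress: syllable 1 → ˈle.fam.ta.ti.

1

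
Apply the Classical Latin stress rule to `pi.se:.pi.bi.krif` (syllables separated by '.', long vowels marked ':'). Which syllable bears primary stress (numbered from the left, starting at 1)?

Classical Latin: stress the penult if heavy (long vowel or closed), else the antepenult.
Weights: 3 pi L, 4 bi L, 5 krif H.
The penult (syllable 4, bi) is light, so stress falls on the antepenult (syllable 3, pi).
Stress on syllable 3: pi.se:.ˈpi.bi.krif.

3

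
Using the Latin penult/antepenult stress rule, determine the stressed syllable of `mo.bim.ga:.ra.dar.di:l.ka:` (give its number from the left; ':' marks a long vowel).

6

Classical Latin: stress the penult if heavy (long vowel or closed), else the antepenult.
Weights: 5 dar H, 6 di:l H, 7 ka: H.
The penult (syllable 6, di:l) is heavy, so it takes stress.
Stress on syllable 6: mo.bim.ga:.ra.dar.ˈdi:l.ka:.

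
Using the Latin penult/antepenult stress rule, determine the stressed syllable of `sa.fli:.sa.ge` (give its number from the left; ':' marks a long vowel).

2

Classical Latin: stress the penult if heavy (long vowel or closed), else the antepenult.
Weights: 2 fli: H, 3 sa L, 4 ge L.
The penult (syllable 3, sa) is light, so stress falls on the antepenult (syllable 2, fli:).
Stress on syllable 2: sa.ˈfli:.sa.ge.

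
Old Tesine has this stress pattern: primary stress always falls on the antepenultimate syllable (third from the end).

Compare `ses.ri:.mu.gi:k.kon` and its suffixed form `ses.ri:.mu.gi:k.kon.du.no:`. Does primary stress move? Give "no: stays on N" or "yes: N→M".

yes: 3→5

Base `ses.ri:.mu.gi:k.kon` (5 syllables):
  The word has 5 syllables; the antepenultimate syllable (third from the end) is syllable 3 (mu).
  → primary stress on syllable 3.
Suffixed `ses.ri:.mu.gi:k.kon.du.no:` (7 syllables):
  The word has 7 syllables; the antepenultimate syllable (third from the end) is syllable 5 (kon).
  → primary stress on syllable 5.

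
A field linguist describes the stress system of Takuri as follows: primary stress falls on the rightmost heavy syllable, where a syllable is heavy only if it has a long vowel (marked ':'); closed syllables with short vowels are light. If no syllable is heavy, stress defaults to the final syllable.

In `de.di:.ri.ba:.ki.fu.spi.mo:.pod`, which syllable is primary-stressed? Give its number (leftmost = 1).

Weights: 1 de L, 2 di: H, 3 ri L, 4 ba: H, 5 ki L, 6 fu L, 7 spi L, 8 mo: H, 9 pod L.
Heavy syllables in the domain: 2, 4, 8. The rightmost is syllable 8 (mo:).
Primary stress: syllable 8 → de.di:.ri.ba:.ki.fu.spi.ˈmo:.pod.

8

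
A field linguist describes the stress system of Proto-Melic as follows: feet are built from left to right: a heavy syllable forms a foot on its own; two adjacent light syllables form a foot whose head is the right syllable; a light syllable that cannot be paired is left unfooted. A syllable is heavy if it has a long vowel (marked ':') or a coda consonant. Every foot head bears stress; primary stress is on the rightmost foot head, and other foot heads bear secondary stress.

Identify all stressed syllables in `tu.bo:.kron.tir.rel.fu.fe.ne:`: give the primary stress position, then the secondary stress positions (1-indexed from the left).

Weights: 1 tu L, 2 bo: H, 3 kron H, 4 tir H, 5 rel H, 6 fu L, 7 fe L, 8 ne: H.
Parse left to right (heavy = foot alone; LL = one foot; stranded L unfooted): tu (ˈbo:) (ˈkron) (ˈtir) (ˈrel) (fu.ˈfe) (ˈne:).
Foot heads: 2, 3, 4, 5, 7, 8.
Primary stress on the rightmost head = syllable 8.
Secondary stress on 2, 3, 4, 5, 7: tu.ˌbo:.ˌkron.ˌtir.ˌrel.fu.ˌfe.ˈne:.

primary 8, secondary 2, 3, 4, 5, 7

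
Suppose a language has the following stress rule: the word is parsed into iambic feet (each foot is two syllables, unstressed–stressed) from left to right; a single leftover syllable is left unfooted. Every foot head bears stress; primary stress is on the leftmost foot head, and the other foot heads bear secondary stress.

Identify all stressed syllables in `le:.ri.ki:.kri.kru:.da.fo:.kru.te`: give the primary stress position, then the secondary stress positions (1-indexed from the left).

Parse left to right into iambic (σˈσ) feet: (le:.ˈri) (ki:.ˈkri) (kru:.ˈda) (fo:.ˈkru) te. Syllable 9 is left unfooted.
Foot heads (stressed positions): 2, 4, 6, 8.
End Rule Leftmost: primary stress on the leftmost head = syllable 2.
Secondary stress on 4, 6, 8: le:.ˈri.ki:.ˌkri.kru:.ˌda.fo:.ˌkru.te.

primary 2, secondary 4, 6, 8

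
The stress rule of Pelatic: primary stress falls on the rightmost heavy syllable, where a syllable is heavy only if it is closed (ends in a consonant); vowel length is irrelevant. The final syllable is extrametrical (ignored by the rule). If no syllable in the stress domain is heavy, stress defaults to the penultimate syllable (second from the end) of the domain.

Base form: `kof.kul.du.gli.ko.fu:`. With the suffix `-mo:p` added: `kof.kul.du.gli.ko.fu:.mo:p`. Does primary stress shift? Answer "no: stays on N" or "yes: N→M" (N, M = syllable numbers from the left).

no: stays on 2

Base `kof.kul.du.gli.ko.fu:` (6 syllables):
  The final syllable (6, fu:) is extrametrical; the stress domain is syllables 1–5.
  Weights: 1 kof H, 2 kul H, 3 du L, 4 gli L, 5 ko L.
  Heavy syllables in the domain: 1, 2. The rightmost is syllable 2 (kul).
  → primary stress on syllable 2.
Suffixed `kof.kul.du.gli.ko.fu:.mo:p` (7 syllables):
  The final syllable (7, mo:p) is extrametrical; the stress domain is syllables 1–6.
  Weights: 1 kof H, 2 kul H, 3 du L, 4 gli L, 5 ko L, 6 fu: L.
  Heavy syllables in the domain: 1, 2. The rightmost is syllable 2 (kul).
  → primary stress on syllable 2.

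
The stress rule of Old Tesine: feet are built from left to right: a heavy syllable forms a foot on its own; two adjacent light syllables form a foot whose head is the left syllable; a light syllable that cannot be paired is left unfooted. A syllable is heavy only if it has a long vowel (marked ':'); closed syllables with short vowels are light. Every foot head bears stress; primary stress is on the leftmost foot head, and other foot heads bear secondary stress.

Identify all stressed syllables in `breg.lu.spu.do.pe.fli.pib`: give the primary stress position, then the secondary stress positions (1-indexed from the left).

primary 1, secondary 3, 5

Weights: 1 breg L, 2 lu L, 3 spu L, 4 do L, 5 pe L, 6 fli L, 7 pib L.
Parse left to right (heavy = foot alone; LL = one foot; stranded L unfooted): (ˈbreg.lu) (ˈspu.do) (ˈpe.fli) pib.
Foot heads: 1, 3, 5.
Primary stress on the leftmost head = syllable 1.
Secondary stress on 3, 5: ˈbreg.lu.ˌspu.do.ˌpe.fli.pib.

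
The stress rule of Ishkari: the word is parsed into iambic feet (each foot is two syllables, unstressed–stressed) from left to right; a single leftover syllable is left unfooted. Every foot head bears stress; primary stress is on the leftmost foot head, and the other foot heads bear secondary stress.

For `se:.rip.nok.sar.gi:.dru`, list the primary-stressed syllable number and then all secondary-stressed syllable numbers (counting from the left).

primary 2, secondary 4, 6

Parse left to right into iambic (σˈσ) feet: (se:.ˈrip) (nok.ˈsar) (gi:.ˈdru).
Foot heads (stressed positions): 2, 4, 6.
End Rule Leftmost: primary stress on the leftmost head = syllable 2.
Secondary stress on 4, 6: se:.ˈrip.nok.ˌsar.gi:.ˌdru.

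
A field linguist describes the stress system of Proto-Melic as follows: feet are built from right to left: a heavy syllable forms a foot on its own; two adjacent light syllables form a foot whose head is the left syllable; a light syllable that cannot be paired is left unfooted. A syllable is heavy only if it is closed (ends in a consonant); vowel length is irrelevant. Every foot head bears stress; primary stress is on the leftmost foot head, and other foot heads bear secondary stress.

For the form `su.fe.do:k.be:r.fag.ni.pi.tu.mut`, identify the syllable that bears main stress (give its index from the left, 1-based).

1

Weights: 1 su L, 2 fe L, 3 do:k H, 4 be:r H, 5 fag H, 6 ni L, 7 pi L, 8 tu L, 9 mut H.
Parse right to left (heavy = foot alone; LL = one foot; stranded L unfooted): (ˈsu.fe) (ˈdo:k) (ˈbe:r) (ˈfag) ni (ˈpi.tu) (ˈmut).
Foot heads: 1, 3, 4, 5, 7, 9.
Primary stress on the leftmost head = syllable 1.
Primary stress: syllable 1 → ˈsu.fe.do:k.be:r.fag.ni.pi.tu.mut.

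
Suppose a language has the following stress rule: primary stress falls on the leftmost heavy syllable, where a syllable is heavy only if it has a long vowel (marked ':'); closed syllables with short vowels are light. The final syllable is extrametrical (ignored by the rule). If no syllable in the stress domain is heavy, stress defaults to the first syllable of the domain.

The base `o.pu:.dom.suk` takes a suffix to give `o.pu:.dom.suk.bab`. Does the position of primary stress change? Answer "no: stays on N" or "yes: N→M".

no: stays on 2

Base `o.pu:.dom.suk` (4 syllables):
  The final syllable (4, suk) is extrametrical; the stress domain is syllables 1–3.
  Weights: 1 o L, 2 pu: H, 3 dom L.
  Heavy syllables in the domain: 2. The leftmost is syllable 2 (pu:).
  → primary stress on syllable 2.
Suffixed `o.pu:.dom.suk.bab` (5 syllables):
  The final syllable (5, bab) is extrametrical; the stress domain is syllables 1–4.
  Weights: 1 o L, 2 pu: H, 3 dom L, 4 suk L.
  Heavy syllables in the domain: 2. The leftmost is syllable 2 (pu:).
  → primary stress on syllable 2.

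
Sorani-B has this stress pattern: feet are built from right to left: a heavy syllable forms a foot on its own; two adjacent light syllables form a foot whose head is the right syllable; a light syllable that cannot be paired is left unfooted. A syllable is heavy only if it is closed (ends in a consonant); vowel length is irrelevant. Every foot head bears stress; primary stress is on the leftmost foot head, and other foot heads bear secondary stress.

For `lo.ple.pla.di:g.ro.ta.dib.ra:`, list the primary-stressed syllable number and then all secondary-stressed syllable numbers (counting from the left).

Weights: 1 lo L, 2 ple L, 3 pla L, 4 di:g H, 5 ro L, 6 ta L, 7 dib H, 8 ra: L.
Parse right to left (heavy = foot alone; LL = one foot; stranded L unfooted): lo (ple.ˈpla) (ˈdi:g) (ro.ˈta) (ˈdib) ra:.
Foot heads: 3, 4, 6, 7.
Primary stress on the leftmost head = syllable 3.
Secondary stress on 4, 6, 7: lo.ple.ˈpla.ˌdi:g.ro.ˌta.ˌdib.ra:.

primary 3, secondary 4, 6, 7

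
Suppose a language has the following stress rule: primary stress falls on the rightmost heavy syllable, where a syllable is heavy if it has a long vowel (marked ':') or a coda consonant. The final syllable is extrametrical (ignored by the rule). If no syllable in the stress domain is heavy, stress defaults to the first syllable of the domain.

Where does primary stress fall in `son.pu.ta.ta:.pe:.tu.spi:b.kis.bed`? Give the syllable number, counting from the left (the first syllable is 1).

The final syllable (9, bed) is extrametrical; the stress domain is syllables 1–8.
Weights: 1 son H, 2 pu L, 3 ta L, 4 ta: H, 5 pe: H, 6 tu L, 7 spi:b H, 8 kis H.
Heavy syllables in the domain: 1, 4, 5, 7, 8. The rightmost is syllable 8 (kis).
Primary stress: syllable 8 → son.pu.ta.ta:.pe:.tu.spi:b.ˈkis.bed.

8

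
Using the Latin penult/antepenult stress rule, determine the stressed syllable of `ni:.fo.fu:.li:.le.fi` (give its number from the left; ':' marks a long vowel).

4

Classical Latin: stress the penult if heavy (long vowel or closed), else the antepenult.
Weights: 4 li: H, 5 le L, 6 fi L.
The penult (syllable 5, le) is light, so stress falls on the antepenult (syllable 4, li:).
Stress on syllable 4: ni:.fo.fu:.ˈli:.le.fi.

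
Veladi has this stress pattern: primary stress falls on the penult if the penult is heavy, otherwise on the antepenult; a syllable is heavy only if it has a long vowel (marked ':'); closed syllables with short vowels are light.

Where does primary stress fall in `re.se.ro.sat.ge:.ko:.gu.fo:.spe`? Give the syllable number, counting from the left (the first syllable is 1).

8

Weights: 7 gu L, 8 fo: H, 9 spe L.
The penult (syllable 8, fo:) is heavy, so it takes stress.
Primary stress: syllable 8 → re.se.ro.sat.ge:.ko:.gu.ˈfo:.spe.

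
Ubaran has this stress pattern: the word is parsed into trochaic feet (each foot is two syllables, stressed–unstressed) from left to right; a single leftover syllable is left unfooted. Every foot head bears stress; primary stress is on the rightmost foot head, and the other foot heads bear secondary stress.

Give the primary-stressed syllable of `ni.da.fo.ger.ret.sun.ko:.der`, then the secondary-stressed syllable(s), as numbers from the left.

primary 7, secondary 1, 3, 5

Parse left to right into trochaic (ˈσσ) feet: (ˈni.da) (ˈfo.ger) (ˈret.sun) (ˈko:.der).
Foot heads (stressed positions): 1, 3, 5, 7.
End Rule Rightmost: primary stress on the rightmost head = syllable 7.
Secondary stress on 1, 3, 5: ˌni.da.ˌfo.ger.ˌret.sun.ˈko:.der.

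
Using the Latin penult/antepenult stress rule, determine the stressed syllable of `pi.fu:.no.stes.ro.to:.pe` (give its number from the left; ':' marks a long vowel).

Classical Latin: stress the penult if heavy (long vowel or closed), else the antepenult.
Weights: 5 ro L, 6 to: H, 7 pe L.
The penult (syllable 6, to:) is heavy, so it takes stress.
Stress on syllable 6: pi.fu:.no.stes.ro.ˈto:.pe.

6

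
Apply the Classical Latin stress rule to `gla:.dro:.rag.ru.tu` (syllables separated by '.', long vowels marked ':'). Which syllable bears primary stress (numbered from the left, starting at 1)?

3

Classical Latin: stress the penult if heavy (long vowel or closed), else the antepenult.
Weights: 3 rag H, 4 ru L, 5 tu L.
The penult (syllable 4, ru) is light, so stress falls on the antepenult (syllable 3, rag).
Stress on syllable 3: gla:.dro:.ˈrag.ru.tu.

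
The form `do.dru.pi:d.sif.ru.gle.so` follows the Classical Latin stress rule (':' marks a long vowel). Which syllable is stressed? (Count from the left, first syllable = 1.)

5

Classical Latin: stress the penult if heavy (long vowel or closed), else the antepenult.
Weights: 5 ru L, 6 gle L, 7 so L.
The penult (syllable 6, gle) is light, so stress falls on the antepenult (syllable 5, ru).
Stress on syllable 5: do.dru.pi:d.sif.ˈru.gle.so.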